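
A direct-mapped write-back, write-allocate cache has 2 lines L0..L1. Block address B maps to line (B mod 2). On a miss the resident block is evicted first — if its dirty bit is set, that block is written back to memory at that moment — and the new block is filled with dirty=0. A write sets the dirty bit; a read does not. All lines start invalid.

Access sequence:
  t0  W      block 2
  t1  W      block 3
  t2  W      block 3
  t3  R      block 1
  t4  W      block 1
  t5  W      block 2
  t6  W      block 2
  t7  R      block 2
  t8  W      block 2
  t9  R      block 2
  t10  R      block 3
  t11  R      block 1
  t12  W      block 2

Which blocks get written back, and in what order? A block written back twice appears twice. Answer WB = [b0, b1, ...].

WB = [3, 1]

  0 | W B2 → L0 miss [D]
  1 | W B3 → L1 miss [D]
  2 | W B3 → L1 hit [D]
  3 | R B1 → L1 miss wb→B3 [-]
  4 | W B1 → L1 hit [D]
  5 | W B2 → L0 hit [D]
  6 | W B2 → L0 hit [D]
  7 | R B2 → L0 hit [D]
  8 | W B2 → L0 hit [D]
  9 | R B2 → L0 hit [D]
  10 | R B3 → L1 miss wb→B1 [-]
  11 | R B1 → L1 miss [-]
  12 | W B2 → L0 hit [D]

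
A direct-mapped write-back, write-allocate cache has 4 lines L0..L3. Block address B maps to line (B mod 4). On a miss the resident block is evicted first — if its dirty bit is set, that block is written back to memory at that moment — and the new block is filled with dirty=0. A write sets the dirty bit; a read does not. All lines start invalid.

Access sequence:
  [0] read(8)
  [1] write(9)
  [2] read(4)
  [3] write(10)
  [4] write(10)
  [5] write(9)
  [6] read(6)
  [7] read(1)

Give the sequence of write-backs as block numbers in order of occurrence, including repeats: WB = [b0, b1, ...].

0: R B8 → L0 miss [-]
1: W B9 → L1 miss [D]
2: R B4 → L0 miss [-]
3: W B10 → L2 miss [D]
4: W B10 → L2 hit [D]
5: W B9 → L1 hit [D]
6: R B6 → L2 miss wb→B10 [-]
7: R B1 → L1 miss wb→B9 [-]

WB = [10, 9]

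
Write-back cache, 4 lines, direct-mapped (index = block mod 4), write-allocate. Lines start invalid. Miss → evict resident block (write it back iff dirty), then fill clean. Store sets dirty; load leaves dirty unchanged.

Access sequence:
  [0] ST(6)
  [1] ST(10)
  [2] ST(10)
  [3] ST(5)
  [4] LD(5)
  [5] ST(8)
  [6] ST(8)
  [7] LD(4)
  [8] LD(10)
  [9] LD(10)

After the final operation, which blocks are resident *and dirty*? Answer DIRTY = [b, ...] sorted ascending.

DIRTY = [5, 10]

0: W B6 → L2 miss [D]
1: W B10 → L2 miss wb→B6 [D]
2: W B10 → L2 hit [D]
3: W B5 → L1 miss [D]
4: R B5 → L1 hit [D]
5: W B8 → L0 miss [D]
6: W B8 → L0 hit [D]
7: R B4 → L0 miss wb→B8 [-]
8: R B10 → L2 hit [D]
9: R B10 → L2 hit [D]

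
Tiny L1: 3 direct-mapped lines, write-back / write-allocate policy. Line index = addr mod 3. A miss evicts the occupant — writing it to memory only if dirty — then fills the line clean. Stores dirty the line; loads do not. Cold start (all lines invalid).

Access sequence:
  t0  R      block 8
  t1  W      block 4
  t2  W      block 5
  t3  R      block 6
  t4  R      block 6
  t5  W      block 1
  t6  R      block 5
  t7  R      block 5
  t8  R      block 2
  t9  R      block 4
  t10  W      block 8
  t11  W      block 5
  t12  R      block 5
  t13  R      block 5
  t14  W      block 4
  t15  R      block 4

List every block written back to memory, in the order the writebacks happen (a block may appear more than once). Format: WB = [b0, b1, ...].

0: R B8 -> L2 miss  d=-]
1: W B4 -> L1 miss  d=D]
2: W B5 -> L2 miss  d=D]
3: R B6 -> L0 miss  d=-]
4: R B6 -> L0 hit  d=-]
5: W B1 -> L1 miss wb->B4  d=D]
6: R B5 -> L2 hit  d=D]
7: R B5 -> L2 hit  d=D]
8: R B2 -> L2 miss wb->B5  d=-]
9: R B4 -> L1 miss wb->B1  d=-]
10: W B8 -> L2 miss  d=D]
11: W B5 -> L2 miss wb->B8  d=D]
12: R B5 -> L2 hit  d=D]
13: R B5 -> L2 hit  d=D]
14: W B4 -> L1 hit  d=D]
15: R B4 -> L1 hit  d=D]

WB = [4, 5, 1, 8]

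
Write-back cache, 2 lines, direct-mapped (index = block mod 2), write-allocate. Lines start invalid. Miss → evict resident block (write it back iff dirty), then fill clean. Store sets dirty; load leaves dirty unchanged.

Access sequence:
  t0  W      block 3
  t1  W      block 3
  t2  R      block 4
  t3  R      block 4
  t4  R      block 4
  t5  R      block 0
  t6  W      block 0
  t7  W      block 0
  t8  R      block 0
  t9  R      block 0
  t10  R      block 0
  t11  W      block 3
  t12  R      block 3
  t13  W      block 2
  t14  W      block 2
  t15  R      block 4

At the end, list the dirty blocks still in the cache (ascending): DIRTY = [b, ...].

DIRTY = [3]

0: W B3 -> L1 miss  d=D]
1: W B3 -> L1 hit  d=D]
2: R B4 -> L0 miss  d=-]
3: R B4 -> L0 hit  d=-]
4: R B4 -> L0 hit  d=-]
5: R B0 -> L0 miss  d=-]
6: W B0 -> L0 hit  d=D]
7: W B0 -> L0 hit  d=D]
8: R B0 -> L0 hit  d=D]
9: R B0 -> L0 hit  d=D]
10: R B0 -> L0 hit  d=D]
11: W B3 -> L1 hit  d=D]
12: R B3 -> L1 hit  d=D]
13: W B2 -> L0 miss wb->B0  d=D]
14: W B2 -> L0 hit  d=D]
15: R B4 -> L0 miss wb->B2  d=-]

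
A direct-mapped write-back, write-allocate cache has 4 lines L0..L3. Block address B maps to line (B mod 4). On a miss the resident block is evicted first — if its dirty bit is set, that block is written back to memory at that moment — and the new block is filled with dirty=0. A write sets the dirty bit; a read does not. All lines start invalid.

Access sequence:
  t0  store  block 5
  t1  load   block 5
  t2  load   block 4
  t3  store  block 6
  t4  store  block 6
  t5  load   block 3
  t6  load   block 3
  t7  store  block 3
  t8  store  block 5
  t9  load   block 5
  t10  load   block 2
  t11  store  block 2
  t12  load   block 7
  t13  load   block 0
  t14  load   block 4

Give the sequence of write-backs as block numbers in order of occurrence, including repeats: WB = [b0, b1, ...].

WB = [6, 3]

0: W B5 → L1 miss [D]
1: R B5 → L1 hit [D]
2: R B4 → L0 miss [-]
3: W B6 → L2 miss [D]
4: W B6 → L2 hit [D]
5: R B3 → L3 miss [-]
6: R B3 → L3 hit [-]
7: W B3 → L3 hit [D]
8: W B5 → L1 hit [D]
9: R B5 → L1 hit [D]
10: R B2 → L2 miss wb→B6 [-]
11: W B2 → L2 hit [D]
12: R B7 → L3 miss wb→B3 [-]
13: R B0 → L0 miss [-]
14: R B4 → L0 miss [-]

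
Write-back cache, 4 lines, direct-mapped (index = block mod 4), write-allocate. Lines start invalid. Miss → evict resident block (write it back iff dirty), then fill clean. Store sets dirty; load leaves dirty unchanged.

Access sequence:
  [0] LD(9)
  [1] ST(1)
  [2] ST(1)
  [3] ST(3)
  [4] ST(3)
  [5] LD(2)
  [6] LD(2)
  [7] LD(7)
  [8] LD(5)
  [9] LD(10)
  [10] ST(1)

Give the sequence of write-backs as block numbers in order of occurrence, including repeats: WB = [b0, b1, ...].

0: R B9 → L1 miss [-]
1: W B1 → L1 miss [D]
2: W B1 → L1 hit [D]
3: W B3 → L3 miss [D]
4: W B3 → L3 hit [D]
5: R B2 → L2 miss [-]
6: R B2 → L2 hit [-]
7: R B7 → L3 miss wb→B3 [-]
8: R B5 → L1 miss wb→B1 [-]
9: R B10 → L2 miss [-]
10: W B1 → L1 miss [D]

WB = [3, 1]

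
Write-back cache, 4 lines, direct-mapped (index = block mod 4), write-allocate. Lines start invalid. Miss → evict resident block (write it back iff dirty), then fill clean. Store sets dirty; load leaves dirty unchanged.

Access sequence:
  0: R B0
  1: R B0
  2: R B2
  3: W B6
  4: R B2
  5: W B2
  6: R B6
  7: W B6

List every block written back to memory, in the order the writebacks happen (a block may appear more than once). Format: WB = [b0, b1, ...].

WB = [6, 2]

0: R B0 -> L0 miss  d=-]
1: R B0 -> L0 hit  d=-]
2: R B2 -> L2 miss  d=-]
3: W B6 -> L2 miss  d=D]
4: R B2 -> L2 miss wb->B6  d=-]
5: W B2 -> L2 hit  d=D]
6: R B6 -> L2 miss wb->B2  d=-]
7: W B6 -> L2 hit  d=D]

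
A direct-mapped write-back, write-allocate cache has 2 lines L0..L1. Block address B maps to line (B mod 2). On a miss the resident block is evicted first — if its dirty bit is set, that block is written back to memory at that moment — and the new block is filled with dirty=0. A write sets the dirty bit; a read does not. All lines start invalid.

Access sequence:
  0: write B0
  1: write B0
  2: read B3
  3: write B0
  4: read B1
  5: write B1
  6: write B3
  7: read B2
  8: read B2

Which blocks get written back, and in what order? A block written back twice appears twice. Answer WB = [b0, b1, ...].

0: W B0 -> L0 miss  d=D]
1: W B0 -> L0 hit  d=D]
2: R B3 -> L1 miss  d=-]
3: W B0 -> L0 hit  d=D]
4: R B1 -> L1 miss  d=-]
5: W B1 -> L1 hit  d=D]
6: W B3 -> L1 miss wb->B1  d=D]
7: R B2 -> L0 miss wb->B0  d=-]
8: R B2 -> L0 hit  d=-]

WB = [1, 0]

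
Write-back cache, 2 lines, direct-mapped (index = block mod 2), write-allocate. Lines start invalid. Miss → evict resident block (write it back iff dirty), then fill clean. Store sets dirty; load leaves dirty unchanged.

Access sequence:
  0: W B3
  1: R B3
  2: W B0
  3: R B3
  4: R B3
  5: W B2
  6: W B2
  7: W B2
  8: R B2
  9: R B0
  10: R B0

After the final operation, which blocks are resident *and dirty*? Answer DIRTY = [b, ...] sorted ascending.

DIRTY = [3]

0: W B3 → L1 miss [D]
1: R B3 → L1 hit [D]
2: W B0 → L0 miss [D]
3: R B3 → L1 hit [D]
4: R B3 → L1 hit [D]
5: W B2 → L0 miss wb→B0 [D]
6: W B2 → L0 hit [D]
7: W B2 → L0 hit [D]
8: R B2 → L0 hit [D]
9: R B0 → L0 miss wb→B2 [-]
10: R B0 → L0 hit [-]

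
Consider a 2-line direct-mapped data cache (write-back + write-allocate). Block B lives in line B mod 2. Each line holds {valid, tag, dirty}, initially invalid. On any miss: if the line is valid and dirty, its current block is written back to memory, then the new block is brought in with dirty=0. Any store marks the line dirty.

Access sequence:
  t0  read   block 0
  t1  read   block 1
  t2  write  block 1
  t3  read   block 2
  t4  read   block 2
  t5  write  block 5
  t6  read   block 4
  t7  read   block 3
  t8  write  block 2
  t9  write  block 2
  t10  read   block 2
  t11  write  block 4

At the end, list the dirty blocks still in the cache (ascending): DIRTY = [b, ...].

  0 | R B0 → L0 miss [-]
  1 | R B1 → L1 miss [-]
  2 | W B1 → L1 hit [D]
  3 | R B2 → L0 miss [-]
  4 | R B2 → L0 hit [-]
  5 | W B5 → L1 miss wb→B1 [D]
  6 | R B4 → L0 miss [-]
  7 | R B3 → L1 miss wb→B5 [-]
  8 | W B2 → L0 miss [D]
  9 | W B2 → L0 hit [D]
  10 | R B2 → L0 hit [D]
  11 | W B4 → L0 miss wb→B2 [D]

DIRTY = [4]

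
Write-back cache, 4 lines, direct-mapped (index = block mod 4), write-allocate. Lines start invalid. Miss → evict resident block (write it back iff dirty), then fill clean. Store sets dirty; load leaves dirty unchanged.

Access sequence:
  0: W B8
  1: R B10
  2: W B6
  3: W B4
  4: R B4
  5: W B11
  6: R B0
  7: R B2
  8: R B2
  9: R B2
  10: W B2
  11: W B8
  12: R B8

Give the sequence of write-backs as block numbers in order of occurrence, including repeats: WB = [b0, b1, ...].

  0 | W B8 → L0 miss [D]
  1 | R B10 → L2 miss [-]
  2 | W B6 → L2 miss [D]
  3 | W B4 → L0 miss wb→B8 [D]
  4 | R B4 → L0 hit [D]
  5 | W B11 → L3 miss [D]
  6 | R B0 → L0 miss wb→B4 [-]
  7 | R B2 → L2 miss wb→B6 [-]
  8 | R B2 → L2 hit [-]
  9 | R B2 → L2 hit [-]
  10 | W B2 → L2 hit [D]
  11 | W B8 → L0 miss [D]
  12 | R B8 → L0 hit [D]

WB = [8, 4, 6]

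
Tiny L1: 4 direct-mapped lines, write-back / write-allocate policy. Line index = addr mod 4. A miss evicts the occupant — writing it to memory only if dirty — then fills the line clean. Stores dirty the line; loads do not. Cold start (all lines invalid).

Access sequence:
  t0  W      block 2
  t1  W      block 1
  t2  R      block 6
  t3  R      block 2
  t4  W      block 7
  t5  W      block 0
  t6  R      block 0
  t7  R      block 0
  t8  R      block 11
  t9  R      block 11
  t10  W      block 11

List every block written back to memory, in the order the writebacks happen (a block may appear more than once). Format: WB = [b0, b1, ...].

0: W B2 -> L2 miss  d=D]
1: W B1 -> L1 miss  d=D]
2: R B6 -> L2 miss wb->B2  d=-]
3: R B2 -> L2 miss  d=-]
4: W B7 -> L3 miss  d=D]
5: W B0 -> L0 miss  d=D]
6: R B0 -> L0 hit  d=D]
7: R B0 -> L0 hit  d=D]
8: R B11 -> L3 miss wb->B7  d=-]
9: R B11 -> L3 hit  d=-]
10: W B11 -> L3 hit  d=D]

WB = [2, 7]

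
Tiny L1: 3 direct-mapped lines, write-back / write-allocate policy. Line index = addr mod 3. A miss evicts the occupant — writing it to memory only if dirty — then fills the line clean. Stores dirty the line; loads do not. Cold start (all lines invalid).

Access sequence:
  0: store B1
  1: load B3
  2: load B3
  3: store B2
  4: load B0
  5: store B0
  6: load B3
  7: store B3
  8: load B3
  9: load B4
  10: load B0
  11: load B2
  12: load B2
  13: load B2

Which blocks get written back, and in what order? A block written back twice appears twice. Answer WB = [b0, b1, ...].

  0 | W B1 → L1 miss [D]
  1 | R B3 → L0 miss [-]
  2 | R B3 → L0 hit [-]
  3 | W B2 → L2 miss [D]
  4 | R B0 → L0 miss [-]
  5 | W B0 → L0 hit [D]
  6 | R B3 → L0 miss wb→B0 [-]
  7 | W B3 → L0 hit [D]
  8 | R B3 → L0 hit [D]
  9 | R B4 → L1 miss wb→B1 [-]
  10 | R B0 → L0 miss wb→B3 [-]
  11 | R B2 → L2 hit [D]
  12 | R B2 → L2 hit [D]
  13 | R B2 → L2 hit [D]

WB = [0, 1, 3]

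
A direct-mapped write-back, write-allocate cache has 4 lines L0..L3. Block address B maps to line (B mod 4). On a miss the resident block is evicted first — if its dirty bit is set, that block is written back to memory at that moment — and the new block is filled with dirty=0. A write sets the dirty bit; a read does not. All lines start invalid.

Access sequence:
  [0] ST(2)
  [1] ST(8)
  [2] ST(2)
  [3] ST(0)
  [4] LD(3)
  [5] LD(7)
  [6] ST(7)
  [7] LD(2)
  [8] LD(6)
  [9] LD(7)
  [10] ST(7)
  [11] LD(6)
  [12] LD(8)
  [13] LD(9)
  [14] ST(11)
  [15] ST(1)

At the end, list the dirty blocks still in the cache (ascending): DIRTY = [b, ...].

DIRTY = [1, 11]

  0 | W B2 → L2 miss [D]
  1 | W B8 → L0 miss [D]
  2 | W B2 → L2 hit [D]
  3 | W B0 → L0 miss wb→B8 [D]
  4 | R B3 → L3 miss [-]
  5 | R B7 → L3 miss [-]
  6 | W B7 → L3 hit [D]
  7 | R B2 → L2 hit [D]
  8 | R B6 → L2 miss wb→B2 [-]
  9 | R B7 → L3 hit [D]
  10 | W B7 → L3 hit [D]
  11 | R B6 → L2 hit [-]
  12 | R B8 → L0 miss wb→B0 [-]
  13 | R B9 → L1 miss [-]
  14 | W B11 → L3 miss wb→B7 [D]
  15 | W B1 → L1 miss [D]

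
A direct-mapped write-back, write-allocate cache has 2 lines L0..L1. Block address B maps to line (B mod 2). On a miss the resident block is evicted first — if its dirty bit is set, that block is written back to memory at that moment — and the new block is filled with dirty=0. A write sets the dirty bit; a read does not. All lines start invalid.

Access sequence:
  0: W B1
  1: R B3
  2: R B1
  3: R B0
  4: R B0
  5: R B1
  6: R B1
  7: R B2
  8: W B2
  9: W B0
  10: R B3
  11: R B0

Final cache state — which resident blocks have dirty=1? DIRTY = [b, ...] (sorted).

DIRTY = [0]

  0 | W B1 → L1 miss [D]
  1 | R B3 → L1 miss wb→B1 [-]
  2 | R B1 → L1 miss [-]
  3 | R B0 → L0 miss [-]
  4 | R B0 → L0 hit [-]
  5 | R B1 → L1 hit [-]
  6 | R B1 → L1 hit [-]
  7 | R B2 → L0 miss [-]
  8 | W B2 → L0 hit [D]
  9 | W B0 → L0 miss wb→B2 [D]
  10 | R B3 → L1 miss [-]
  11 | R B0 → L0 hit [D]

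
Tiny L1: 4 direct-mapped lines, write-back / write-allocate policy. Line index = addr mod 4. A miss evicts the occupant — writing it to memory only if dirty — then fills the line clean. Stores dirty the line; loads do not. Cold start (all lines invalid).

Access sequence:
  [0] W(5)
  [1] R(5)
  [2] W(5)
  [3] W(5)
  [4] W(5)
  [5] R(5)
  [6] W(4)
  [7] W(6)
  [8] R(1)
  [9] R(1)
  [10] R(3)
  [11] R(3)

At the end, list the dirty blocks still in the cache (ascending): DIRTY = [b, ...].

DIRTY = [4, 6]

  0 | W B5 → L1 miss [D]
  1 | R B5 → L1 hit [D]
  2 | W B5 → L1 hit [D]
  3 | W B5 → L1 hit [D]
  4 | W B5 → L1 hit [D]
  5 | R B5 → L1 hit [D]
  6 | W B4 → L0 miss [D]
  7 | W B6 → L2 miss [D]
  8 | R B1 → L1 miss wb→B5 [-]
  9 | R B1 → L1 hit [-]
  10 | R B3 → L3 miss [-]
  11 | R B3 → L3 hit [-]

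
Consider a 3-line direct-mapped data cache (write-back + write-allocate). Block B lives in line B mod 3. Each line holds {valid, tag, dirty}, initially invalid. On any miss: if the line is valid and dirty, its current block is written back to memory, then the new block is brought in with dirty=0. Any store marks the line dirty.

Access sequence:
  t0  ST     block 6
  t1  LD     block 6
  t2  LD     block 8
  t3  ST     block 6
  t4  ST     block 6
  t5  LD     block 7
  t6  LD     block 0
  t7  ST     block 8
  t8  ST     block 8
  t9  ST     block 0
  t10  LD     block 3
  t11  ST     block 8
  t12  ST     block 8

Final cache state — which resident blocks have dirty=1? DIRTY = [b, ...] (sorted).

  0 | W B6 → L0 miss [D]
  1 | R B6 → L0 hit [D]
  2 | R B8 → L2 miss [-]
  3 | W B6 → L0 hit [D]
  4 | W B6 → L0 hit [D]
  5 | R B7 → L1 miss [-]
  6 | R B0 → L0 miss wb→B6 [-]
  7 | W B8 → L2 hit [D]
  8 | W B8 → L2 hit [D]
  9 | W B0 → L0 hit [D]
  10 | R B3 → L0 miss wb→B0 [-]
  11 | W B8 → L2 hit [D]
  12 | W B8 → L2 hit [D]

DIRTY = [8]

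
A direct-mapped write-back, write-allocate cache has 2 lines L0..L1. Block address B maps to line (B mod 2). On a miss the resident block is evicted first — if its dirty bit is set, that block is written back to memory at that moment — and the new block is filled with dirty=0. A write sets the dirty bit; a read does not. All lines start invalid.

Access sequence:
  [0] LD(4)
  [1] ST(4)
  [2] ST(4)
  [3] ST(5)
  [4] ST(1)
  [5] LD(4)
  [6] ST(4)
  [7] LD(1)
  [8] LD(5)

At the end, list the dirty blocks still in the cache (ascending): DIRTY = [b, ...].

DIRTY = [4]

0: R B4 → L0 miss [-]
1: W B4 → L0 hit [D]
2: W B4 → L0 hit [D]
3: W B5 → L1 miss [D]
4: W B1 → L1 miss wb→B5 [D]
5: R B4 → L0 hit [D]
6: W B4 → L0 hit [D]
7: R B1 → L1 hit [D]
8: R B5 → L1 miss wb→B1 [-]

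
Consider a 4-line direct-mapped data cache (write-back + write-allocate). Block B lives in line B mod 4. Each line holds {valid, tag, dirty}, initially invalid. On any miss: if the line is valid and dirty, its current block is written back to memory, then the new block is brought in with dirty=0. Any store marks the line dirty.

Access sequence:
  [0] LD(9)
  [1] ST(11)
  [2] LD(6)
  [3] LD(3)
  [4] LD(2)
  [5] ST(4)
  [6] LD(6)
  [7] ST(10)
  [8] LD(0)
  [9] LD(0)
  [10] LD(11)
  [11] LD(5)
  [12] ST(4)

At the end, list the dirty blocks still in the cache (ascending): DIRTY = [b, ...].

0: R B9 → L1 miss [-]
1: W B11 → L3 miss [D]
2: R B6 → L2 miss [-]
3: R B3 → L3 miss wb→B11 [-]
4: R B2 → L2 miss [-]
5: W B4 → L0 miss [D]
6: R B6 → L2 miss [-]
7: W B10 → L2 miss [D]
8: R B0 → L0 miss wb→B4 [-]
9: R B0 → L0 hit [-]
10: R B11 → L3 miss [-]
11: R B5 → L1 miss [-]
12: W B4 → L0 miss [D]

DIRTY = [4, 10]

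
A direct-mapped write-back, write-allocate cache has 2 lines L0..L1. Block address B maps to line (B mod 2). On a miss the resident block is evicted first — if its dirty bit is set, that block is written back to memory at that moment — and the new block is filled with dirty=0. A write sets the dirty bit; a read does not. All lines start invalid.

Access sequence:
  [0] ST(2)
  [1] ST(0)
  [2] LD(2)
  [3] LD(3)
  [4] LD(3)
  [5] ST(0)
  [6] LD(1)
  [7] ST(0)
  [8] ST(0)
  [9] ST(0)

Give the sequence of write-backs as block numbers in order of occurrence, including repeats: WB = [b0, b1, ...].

0: W B2 → L0 miss [D]
1: W B0 → L0 miss wb→B2 [D]
2: R B2 → L0 miss wb→B0 [-]
3: R B3 → L1 miss [-]
4: R B3 → L1 hit [-]
5: W B0 → L0 miss [D]
6: R B1 → L1 miss [-]
7: W B0 → L0 hit [D]
8: W B0 → L0 hit [D]
9: W B0 → L0 hit [D]

WB = [2, 0]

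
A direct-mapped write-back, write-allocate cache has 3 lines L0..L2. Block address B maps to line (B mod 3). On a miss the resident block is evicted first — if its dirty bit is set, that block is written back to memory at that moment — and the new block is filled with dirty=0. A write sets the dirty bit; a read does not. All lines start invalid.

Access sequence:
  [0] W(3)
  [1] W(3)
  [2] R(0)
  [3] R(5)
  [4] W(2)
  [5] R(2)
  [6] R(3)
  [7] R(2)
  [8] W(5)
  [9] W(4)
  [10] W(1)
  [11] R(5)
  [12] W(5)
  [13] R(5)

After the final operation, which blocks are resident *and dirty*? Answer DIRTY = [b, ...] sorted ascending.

0: W B3 -> L0 miss  d=D]
1: W B3 -> L0 hit  d=D]
2: R B0 -> L0 miss wb->B3  d=-]
3: R B5 -> L2 miss  d=-]
4: W B2 -> L2 miss  d=D]
5: R B2 -> L2 hit  d=D]
6: R B3 -> L0 miss  d=-]
7: R B2 -> L2 hit  d=D]
8: W B5 -> L2 miss wb->B2  d=D]
9: W B4 -> L1 miss  d=D]
10: W B1 -> L1 miss wb->B4  d=D]
11: R B5 -> L2 hit  d=D]
12: W B5 -> L2 hit  d=D]
13: R B5 -> L2 hit  d=D]

DIRTY = [1, 5]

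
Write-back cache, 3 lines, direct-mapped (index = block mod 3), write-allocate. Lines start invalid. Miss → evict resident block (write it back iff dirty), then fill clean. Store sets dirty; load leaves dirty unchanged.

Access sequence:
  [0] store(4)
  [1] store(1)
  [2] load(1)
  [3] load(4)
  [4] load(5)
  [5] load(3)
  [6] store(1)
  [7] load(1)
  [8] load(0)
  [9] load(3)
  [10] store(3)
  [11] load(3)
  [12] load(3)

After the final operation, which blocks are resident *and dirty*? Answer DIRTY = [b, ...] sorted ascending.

  0 | W B4 → L1 miss [D]
  1 | W B1 → L1 miss wb→B4 [D]
  2 | R B1 → L1 hit [D]
  3 | R B4 → L1 miss wb→B1 [-]
  4 | R B5 → L2 miss [-]
  5 | R B3 → L0 miss [-]
  6 | W B1 → L1 miss [D]
  7 | R B1 → L1 hit [D]
  8 | R B0 → L0 miss [-]
  9 | R B3 → L0 miss [-]
  10 | W B3 → L0 hit [D]
  11 | R B3 → L0 hit [D]
  12 | R B3 → L0 hit [D]

DIRTY = [1, 3]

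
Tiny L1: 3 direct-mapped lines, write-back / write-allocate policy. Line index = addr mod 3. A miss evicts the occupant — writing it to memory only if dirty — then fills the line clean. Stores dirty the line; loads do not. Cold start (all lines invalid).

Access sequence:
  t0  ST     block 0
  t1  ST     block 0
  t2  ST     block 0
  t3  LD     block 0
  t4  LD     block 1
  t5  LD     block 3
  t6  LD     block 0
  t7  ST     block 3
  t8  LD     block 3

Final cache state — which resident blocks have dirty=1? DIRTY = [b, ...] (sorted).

  0 | W B0 → L0 miss [D]
  1 | W B0 → L0 hit [D]
  2 | W B0 → L0 hit [D]
  3 | R B0 → L0 hit [D]
  4 | R B1 → L1 miss [-]
  5 | R B3 → L0 miss wb→B0 [-]
  6 | R B0 → L0 miss [-]
  7 | W B3 → L0 miss [D]
  8 | R B3 → L0 hit [D]

DIRTY = [3]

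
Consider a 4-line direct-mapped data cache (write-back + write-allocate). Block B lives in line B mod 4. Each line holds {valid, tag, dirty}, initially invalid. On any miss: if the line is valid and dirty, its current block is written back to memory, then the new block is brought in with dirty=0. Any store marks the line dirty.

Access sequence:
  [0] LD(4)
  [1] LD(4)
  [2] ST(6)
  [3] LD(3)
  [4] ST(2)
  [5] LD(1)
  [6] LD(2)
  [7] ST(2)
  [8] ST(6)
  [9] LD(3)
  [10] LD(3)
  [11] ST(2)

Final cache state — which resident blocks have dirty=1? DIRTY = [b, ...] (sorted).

DIRTY = [2]

  0 | R B4 → L0 miss [-]
  1 | R B4 → L0 hit [-]
  2 | W B6 → L2 miss [D]
  3 | R B3 → L3 miss [-]
  4 | W B2 → L2 miss wb→B6 [D]
  5 | R B1 → L1 miss [-]
  6 | R B2 → L2 hit [D]
  7 | W B2 → L2 hit [D]
  8 | W B6 → L2 miss wb→B2 [D]
  9 | R B3 → L3 hit [-]
  10 | R B3 → L3 hit [-]
  11 | W B2 → L2 miss wb→B6 [D]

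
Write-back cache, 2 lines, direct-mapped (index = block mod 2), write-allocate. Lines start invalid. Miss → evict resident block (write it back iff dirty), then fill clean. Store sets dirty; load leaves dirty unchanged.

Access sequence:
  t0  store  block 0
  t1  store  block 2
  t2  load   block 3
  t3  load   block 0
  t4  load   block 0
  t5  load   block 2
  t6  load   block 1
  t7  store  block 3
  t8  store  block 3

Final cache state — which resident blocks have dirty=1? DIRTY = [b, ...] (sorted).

0: W B0 -> L0 miss  d=D]
1: W B2 -> L0 miss wb->B0  d=D]
2: R B3 -> L1 miss  d=-]
3: R B0 -> L0 miss wb->B2  d=-]
4: R B0 -> L0 hit  d=-]
5: R B2 -> L0 miss  d=-]
6: R B1 -> L1 miss  d=-]
7: W B3 -> L1 miss  d=D]
8: W B3 -> L1 hit  d=D]

DIRTY = [3]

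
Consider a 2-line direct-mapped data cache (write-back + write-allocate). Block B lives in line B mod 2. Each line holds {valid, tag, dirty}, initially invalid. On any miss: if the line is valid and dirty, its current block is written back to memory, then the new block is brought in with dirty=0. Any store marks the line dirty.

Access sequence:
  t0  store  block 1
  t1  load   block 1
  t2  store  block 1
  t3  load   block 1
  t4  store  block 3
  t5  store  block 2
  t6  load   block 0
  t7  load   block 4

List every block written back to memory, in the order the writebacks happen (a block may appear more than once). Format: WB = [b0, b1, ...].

WB = [1, 2]

0: W B1 → L1 miss [D]
1: R B1 → L1 hit [D]
2: W B1 → L1 hit [D]
3: R B1 → L1 hit [D]
4: W B3 → L1 miss wb→B1 [D]
5: W B2 → L0 miss [D]
6: R B0 → L0 miss wb→B2 [-]
7: R B4 → L0 miss [-]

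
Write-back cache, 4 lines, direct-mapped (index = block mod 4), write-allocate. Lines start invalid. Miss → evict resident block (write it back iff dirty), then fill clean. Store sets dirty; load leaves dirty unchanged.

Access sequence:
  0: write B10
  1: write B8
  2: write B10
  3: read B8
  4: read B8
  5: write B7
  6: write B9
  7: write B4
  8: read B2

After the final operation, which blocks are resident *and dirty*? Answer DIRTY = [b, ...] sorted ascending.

DIRTY = [4, 7, 9]

0: W B10 → L2 miss [D]
1: W B8 → L0 miss [D]
2: W B10 → L2 hit [D]
3: R B8 → L0 hit [D]
4: R B8 → L0 hit [D]
5: W B7 → L3 miss [D]
6: W B9 → L1 miss [D]
7: W B4 → L0 miss wb→B8 [D]
8: R B2 → L2 miss wb→B10 [-]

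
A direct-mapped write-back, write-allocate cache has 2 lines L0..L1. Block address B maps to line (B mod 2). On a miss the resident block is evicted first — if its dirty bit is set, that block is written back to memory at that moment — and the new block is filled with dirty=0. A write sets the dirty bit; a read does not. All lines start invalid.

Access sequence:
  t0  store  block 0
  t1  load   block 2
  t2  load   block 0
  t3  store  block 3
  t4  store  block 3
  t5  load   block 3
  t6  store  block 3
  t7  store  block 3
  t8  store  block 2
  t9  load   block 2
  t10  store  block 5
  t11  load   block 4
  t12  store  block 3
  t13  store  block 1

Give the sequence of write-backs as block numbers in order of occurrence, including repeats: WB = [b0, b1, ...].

0: W B0 -> L0 miss  d=D]
1: R B2 -> L0 miss wb->B0  d=-]
2: R B0 -> L0 miss  d=-]
3: W B3 -> L1 miss  d=D]
4: W B3 -> L1 hit  d=D]
5: R B3 -> L1 hit  d=D]
6: W B3 -> L1 hit  d=D]
7: W B3 -> L1 hit  d=D]
8: W B2 -> L0 miss  d=D]
9: R B2 -> L0 hit  d=D]
10: W B5 -> L1 miss wb->B3  d=D]
11: R B4 -> L0 miss wb->B2  d=-]
12: W B3 -> L1 miss wb->B5  d=D]
13: W B1 -> L1 miss wb->B3  d=D]

WB = [0, 3, 2, 5, 3]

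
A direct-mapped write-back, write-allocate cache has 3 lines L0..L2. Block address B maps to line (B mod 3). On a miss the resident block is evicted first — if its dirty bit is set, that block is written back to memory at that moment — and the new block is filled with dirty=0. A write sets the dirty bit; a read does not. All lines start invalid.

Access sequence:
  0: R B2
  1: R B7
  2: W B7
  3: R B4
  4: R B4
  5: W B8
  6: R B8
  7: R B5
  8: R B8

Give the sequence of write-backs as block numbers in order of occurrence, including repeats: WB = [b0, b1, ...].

WB = [7, 8]

  0 | R B2 → L2 miss [-]
  1 | R B7 → L1 miss [-]
  2 | W B7 → L1 hit [D]
  3 | R B4 → L1 miss wb→B7 [-]
  4 | R B4 → L1 hit [-]
  5 | W B8 → L2 miss [D]
  6 | R B8 → L2 hit [D]
  7 | R B5 → L2 miss wb→B8 [-]
  8 | R B8 → L2 miss [-]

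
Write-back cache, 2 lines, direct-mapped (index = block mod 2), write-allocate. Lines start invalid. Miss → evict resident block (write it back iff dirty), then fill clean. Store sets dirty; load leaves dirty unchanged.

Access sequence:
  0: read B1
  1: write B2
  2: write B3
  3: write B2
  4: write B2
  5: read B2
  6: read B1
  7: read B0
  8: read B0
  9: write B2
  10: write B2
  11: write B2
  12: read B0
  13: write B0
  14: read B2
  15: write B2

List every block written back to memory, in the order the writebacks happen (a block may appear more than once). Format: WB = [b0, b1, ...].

  0 | R B1 → L1 miss [-]
  1 | W B2 → L0 miss [D]
  2 | W B3 → L1 miss [D]
  3 | W B2 → L0 hit [D]
  4 | W B2 → L0 hit [D]
  5 | R B2 → L0 hit [D]
  6 | R B1 → L1 miss wb→B3 [-]
  7 | R B0 → L0 miss wb→B2 [-]
  8 | R B0 → L0 hit [-]
  9 | W B2 → L0 miss [D]
  10 | W B2 → L0 hit [D]
  11 | W B2 → L0 hit [D]
  12 | R B0 → L0 miss wb→B2 [-]
  13 | W B0 → L0 hit [D]
  14 | R B2 → L0 miss wb→B0 [-]
  15 | W B2 → L0 hit [D]

WB = [3, 2, 2, 0]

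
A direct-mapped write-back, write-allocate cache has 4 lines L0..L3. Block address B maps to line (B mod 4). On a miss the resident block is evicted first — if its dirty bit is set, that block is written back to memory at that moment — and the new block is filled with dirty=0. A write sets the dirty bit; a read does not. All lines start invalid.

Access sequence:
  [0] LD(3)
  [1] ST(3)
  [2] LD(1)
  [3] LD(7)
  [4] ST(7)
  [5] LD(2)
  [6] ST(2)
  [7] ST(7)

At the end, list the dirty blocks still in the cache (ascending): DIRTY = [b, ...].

DIRTY = [2, 7]

  0 | R B3 → L3 miss [-]
  1 | W B3 → L3 hit [D]
  2 | R B1 → L1 miss [-]
  3 | R B7 → L3 miss wb→B3 [-]
  4 | W B7 → L3 hit [D]
  5 | R B2 → L2 miss [-]
  6 | W B2 → L2 hit [D]
  7 | W B7 → L3 hit [D]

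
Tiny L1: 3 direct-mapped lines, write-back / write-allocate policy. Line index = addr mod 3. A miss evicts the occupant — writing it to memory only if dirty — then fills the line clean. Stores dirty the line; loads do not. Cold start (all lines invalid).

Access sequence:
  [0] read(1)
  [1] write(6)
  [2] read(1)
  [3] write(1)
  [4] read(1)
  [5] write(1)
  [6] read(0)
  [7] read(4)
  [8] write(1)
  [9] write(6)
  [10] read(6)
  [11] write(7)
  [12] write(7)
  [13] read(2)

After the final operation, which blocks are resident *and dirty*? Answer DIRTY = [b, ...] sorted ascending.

0: R B1 -> L1 miss  d=-]
1: W B6 -> L0 miss  d=D]
2: R B1 -> L1 hit  d=-]
3: W B1 -> L1 hit  d=D]
4: R B1 -> L1 hit  d=D]
5: W B1 -> L1 hit  d=D]
6: R B0 -> L0 miss wb->B6  d=-]
7: R B4 -> L1 miss wb->B1  d=-]
8: W B1 -> L1 miss  d=D]
9: W B6 -> L0 miss  d=D]
10: R B6 -> L0 hit  d=D]
11: W B7 -> L1 miss wb->B1  d=D]
12: W B7 -> L1 hit  d=D]
13: R B2 -> L2 miss  d=-]

DIRTY = [6, 7]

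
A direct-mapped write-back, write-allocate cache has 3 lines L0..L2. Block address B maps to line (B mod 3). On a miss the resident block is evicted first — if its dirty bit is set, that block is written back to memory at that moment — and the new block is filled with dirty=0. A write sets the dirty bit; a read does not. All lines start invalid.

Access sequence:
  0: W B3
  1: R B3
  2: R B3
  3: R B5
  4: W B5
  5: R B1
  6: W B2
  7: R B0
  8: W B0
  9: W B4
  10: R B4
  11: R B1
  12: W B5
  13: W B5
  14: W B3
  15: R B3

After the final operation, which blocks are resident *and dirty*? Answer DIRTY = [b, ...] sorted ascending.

0: W B3 → L0 miss [D]
1: R B3 → L0 hit [D]
2: R B3 → L0 hit [D]
3: R B5 → L2 miss [-]
4: W B5 → L2 hit [D]
5: R B1 → L1 miss [-]
6: W B2 → L2 miss wb→B5 [D]
7: R B0 → L0 miss wb→B3 [-]
8: W B0 → L0 hit [D]
9: W B4 → L1 miss [D]
10: R B4 → L1 hit [D]
11: R B1 → L1 miss wb→B4 [-]
12: W B5 → L2 miss wb→B2 [D]
13: W B5 → L2 hit [D]
14: W B3 → L0 miss wb→B0 [D]
15: R B3 → L0 hit [D]

DIRTY = [3, 5]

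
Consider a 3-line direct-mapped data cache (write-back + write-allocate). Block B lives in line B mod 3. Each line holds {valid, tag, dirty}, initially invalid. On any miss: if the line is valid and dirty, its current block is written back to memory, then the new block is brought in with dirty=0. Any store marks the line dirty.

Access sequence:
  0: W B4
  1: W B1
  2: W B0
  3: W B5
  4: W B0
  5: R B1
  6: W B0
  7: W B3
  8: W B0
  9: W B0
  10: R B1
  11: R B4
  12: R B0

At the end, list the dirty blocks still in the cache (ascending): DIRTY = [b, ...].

0: W B4 -> L1 miss  d=D]
1: W B1 -> L1 miss wb->B4  d=D]
2: W B0 -> L0 miss  d=D]
3: W B5 -> L2 miss  d=D]
4: W B0 -> L0 hit  d=D]
5: R B1 -> L1 hit  d=D]
6: W B0 -> L0 hit  d=D]
7: W B3 -> L0 miss wb->B0  d=D]
8: W B0 -> L0 miss wb->B3  d=D]
9: W B0 -> L0 hit  d=D]
10: R B1 -> L1 hit  d=D]
11: R B4 -> L1 miss wb->B1  d=-]
12: R B0 -> L0 hit  d=D]

DIRTY = [0, 5]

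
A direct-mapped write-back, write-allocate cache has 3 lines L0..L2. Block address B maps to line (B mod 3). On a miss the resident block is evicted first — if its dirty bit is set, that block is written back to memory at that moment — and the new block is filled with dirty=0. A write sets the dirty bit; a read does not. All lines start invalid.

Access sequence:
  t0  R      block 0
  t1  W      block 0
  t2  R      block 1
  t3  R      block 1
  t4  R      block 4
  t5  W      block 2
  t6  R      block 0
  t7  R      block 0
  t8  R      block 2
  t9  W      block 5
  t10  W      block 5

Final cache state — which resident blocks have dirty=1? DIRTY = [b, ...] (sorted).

DIRTY = [0, 5]

  0 | R B0 → L0 miss [-]
  1 | W B0 → L0 hit [D]
  2 | R B1 → L1 miss [-]
  3 | R B1 → L1 hit [-]
  4 | R B4 → L1 miss [-]
  5 | W B2 → L2 miss [D]
  6 | R B0 → L0 hit [D]
  7 | R B0 → L0 hit [D]
  8 | R B2 → L2 hit [D]
  9 | W B5 → L2 miss wb→B2 [D]
  10 | W B5 → L2 hit [D]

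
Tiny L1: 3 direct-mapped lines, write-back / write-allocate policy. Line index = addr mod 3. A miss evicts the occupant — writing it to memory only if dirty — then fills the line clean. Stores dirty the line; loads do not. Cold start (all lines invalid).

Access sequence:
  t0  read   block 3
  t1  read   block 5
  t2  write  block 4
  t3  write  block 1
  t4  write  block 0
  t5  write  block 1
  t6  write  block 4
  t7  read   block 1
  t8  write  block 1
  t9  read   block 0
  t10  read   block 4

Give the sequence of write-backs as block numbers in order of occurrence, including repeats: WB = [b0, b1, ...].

  0 | R B3 → L0 miss [-]
  1 | R B5 → L2 miss [-]
  2 | W B4 → L1 miss [D]
  3 | W B1 → L1 miss wb→B4 [D]
  4 | W B0 → L0 miss [D]
  5 | W B1 → L1 hit [D]
  6 | W B4 → L1 miss wb→B1 [D]
  7 | R B1 → L1 miss wb→B4 [-]
  8 | W B1 → L1 hit [D]
  9 | R B0 → L0 hit [D]
  10 | R B4 → L1 miss wb→B1 [-]

WB = [4, 1, 4, 1]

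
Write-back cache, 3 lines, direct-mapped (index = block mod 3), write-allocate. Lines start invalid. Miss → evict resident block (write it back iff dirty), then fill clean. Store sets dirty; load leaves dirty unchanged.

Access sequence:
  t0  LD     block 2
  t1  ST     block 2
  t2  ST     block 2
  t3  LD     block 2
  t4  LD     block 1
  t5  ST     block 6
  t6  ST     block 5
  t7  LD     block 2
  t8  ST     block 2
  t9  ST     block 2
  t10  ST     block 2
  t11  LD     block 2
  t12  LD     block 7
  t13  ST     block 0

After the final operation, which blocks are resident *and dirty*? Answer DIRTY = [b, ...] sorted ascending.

0: R B2 -> L2 miss  d=-]
1: W B2 -> L2 hit  d=D]
2: W B2 -> L2 hit  d=D]
3: R B2 -> L2 hit  d=D]
4: R B1 -> L1 miss  d=-]
5: W B6 -> L0 miss  d=D]
6: W B5 -> L2 miss wb->B2  d=D]
7: R B2 -> L2 miss wb->B5  d=-]
8: W B2 -> L2 hit  d=D]
9: W B2 -> L2 hit  d=D]
10: W B2 -> L2 hit  d=D]
11: R B2 -> L2 hit  d=D]
12: R B7 -> L1 miss  d=-]
13: W B0 -> L0 miss wb->B6  d=D]

DIRTY = [0, 2]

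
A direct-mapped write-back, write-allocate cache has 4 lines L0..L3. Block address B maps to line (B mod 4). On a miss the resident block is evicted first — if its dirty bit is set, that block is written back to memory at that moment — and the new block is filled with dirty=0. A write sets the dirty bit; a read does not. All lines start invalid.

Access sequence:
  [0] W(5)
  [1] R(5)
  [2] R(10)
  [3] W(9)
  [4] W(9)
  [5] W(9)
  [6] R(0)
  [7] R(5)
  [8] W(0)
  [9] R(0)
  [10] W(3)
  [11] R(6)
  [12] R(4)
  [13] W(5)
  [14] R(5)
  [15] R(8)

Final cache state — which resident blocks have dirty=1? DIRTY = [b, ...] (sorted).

DIRTY = [3, 5]

0: W B5 → L1 miss [D]
1: R B5 → L1 hit [D]
2: R B10 → L2 miss [-]
3: W B9 → L1 miss wb→B5 [D]
4: W B9 → L1 hit [D]
5: W B9 → L1 hit [D]
6: R B0 → L0 miss [-]
7: R B5 → L1 miss wb→B9 [-]
8: W B0 → L0 hit [D]
9: R B0 → L0 hit [D]
10: W B3 → L3 miss [D]
11: R B6 → L2 miss [-]
12: R B4 → L0 miss wb→B0 [-]
13: W B5 → L1 hit [D]
14: R B5 → L1 hit [D]
15: R B8 → L0 miss [-]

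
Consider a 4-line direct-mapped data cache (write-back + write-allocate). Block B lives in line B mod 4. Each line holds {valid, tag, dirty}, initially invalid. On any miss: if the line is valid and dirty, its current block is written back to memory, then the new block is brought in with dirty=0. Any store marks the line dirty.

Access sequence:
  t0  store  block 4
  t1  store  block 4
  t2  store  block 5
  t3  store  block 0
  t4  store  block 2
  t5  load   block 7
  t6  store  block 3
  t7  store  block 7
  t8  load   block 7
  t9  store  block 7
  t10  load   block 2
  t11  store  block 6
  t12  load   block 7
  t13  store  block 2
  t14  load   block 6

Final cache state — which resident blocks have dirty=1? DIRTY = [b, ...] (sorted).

0: W B4 → L0 miss [D]
1: W B4 → L0 hit [D]
2: W B5 → L1 miss [D]
3: W B0 → L0 miss wb→B4 [D]
4: W B2 → L2 miss [D]
5: R B7 → L3 miss [-]
6: W B3 → L3 miss [D]
7: W B7 → L3 miss wb→B3 [D]
8: R B7 → L3 hit [D]
9: W B7 → L3 hit [D]
10: R B2 → L2 hit [D]
11: W B6 → L2 miss wb→B2 [D]
12: R B7 → L3 hit [D]
13: W B2 → L2 miss wb→B6 [D]
14: R B6 → L2 miss wb→B2 [-]

DIRTY = [0, 5, 7]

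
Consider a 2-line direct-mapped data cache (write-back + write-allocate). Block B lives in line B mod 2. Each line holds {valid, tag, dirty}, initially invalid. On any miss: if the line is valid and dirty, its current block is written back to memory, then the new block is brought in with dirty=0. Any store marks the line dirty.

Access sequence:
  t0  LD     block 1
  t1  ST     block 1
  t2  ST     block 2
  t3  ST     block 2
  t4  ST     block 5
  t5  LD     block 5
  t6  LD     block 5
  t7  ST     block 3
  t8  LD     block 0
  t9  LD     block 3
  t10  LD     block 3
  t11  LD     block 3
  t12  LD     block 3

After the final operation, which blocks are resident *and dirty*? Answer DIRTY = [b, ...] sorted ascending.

DIRTY = [3]

0: R B1 → L1 miss [-]
1: W B1 → L1 hit [D]
2: W B2 → L0 miss [D]
3: W B2 → L0 hit [D]
4: W B5 → L1 miss wb→B1 [D]
5: R B5 → L1 hit [D]
6: R B5 → L1 hit [D]
7: W B3 → L1 miss wb→B5 [D]
8: R B0 → L0 miss wb→B2 [-]
9: R B3 → L1 hit [D]
10: R B3 → L1 hit [D]
11: R B3 → L1 hit [D]
12: R B3 → L1 hit [D]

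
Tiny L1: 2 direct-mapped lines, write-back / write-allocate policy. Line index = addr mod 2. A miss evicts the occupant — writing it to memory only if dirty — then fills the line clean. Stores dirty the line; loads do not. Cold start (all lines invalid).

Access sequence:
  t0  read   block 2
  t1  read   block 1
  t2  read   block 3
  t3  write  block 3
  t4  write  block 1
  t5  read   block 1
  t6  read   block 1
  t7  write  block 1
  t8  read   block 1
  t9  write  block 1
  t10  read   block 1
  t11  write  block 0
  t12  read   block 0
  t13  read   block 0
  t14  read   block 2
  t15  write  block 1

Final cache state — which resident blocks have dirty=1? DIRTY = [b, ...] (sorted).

0: R B2 -> L0 miss  d=-]
1: R B1 -> L1 miss  d=-]
2: R B3 -> L1 miss  d=-]
3: W B3 -> L1 hit  d=D]
4: W B1 -> L1 miss wb->B3  d=D]
5: R B1 -> L1 hit  d=D]
6: R B1 -> L1 hit  d=D]
7: W B1 -> L1 hit  d=D]
8: R B1 -> L1 hit  d=D]
9: W B1 -> L1 hit  d=D]
10: R B1 -> L1 hit  d=D]
11: W B0 -> L0 miss  d=D]
12: R B0 -> L0 hit  d=D]
13: R B0 -> L0 hit  d=D]
14: R B2 -> L0 miss wb->B0  d=-]
15: W B1 -> L1 hit  d=D]

DIRTY = [1]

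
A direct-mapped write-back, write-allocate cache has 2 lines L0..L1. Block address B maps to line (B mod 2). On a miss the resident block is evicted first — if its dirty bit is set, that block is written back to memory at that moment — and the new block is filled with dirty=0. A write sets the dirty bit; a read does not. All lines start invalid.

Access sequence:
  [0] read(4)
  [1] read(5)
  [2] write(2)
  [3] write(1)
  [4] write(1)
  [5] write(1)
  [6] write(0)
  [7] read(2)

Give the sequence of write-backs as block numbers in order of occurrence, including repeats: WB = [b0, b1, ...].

WB = [2, 0]

0: R B4 -> L0 miss  d=-]
1: R B5 -> L1 miss  d=-]
2: W B2 -> L0 miss  d=D]
3: W B1 -> L1 miss  d=D]
4: W B1 -> L1 hit  d=D]
5: W B1 -> L1 hit  d=D]
6: W B0 -> L0 miss wb->B2  d=D]
7: R B2 -> L0 miss wb->B0  d=-]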